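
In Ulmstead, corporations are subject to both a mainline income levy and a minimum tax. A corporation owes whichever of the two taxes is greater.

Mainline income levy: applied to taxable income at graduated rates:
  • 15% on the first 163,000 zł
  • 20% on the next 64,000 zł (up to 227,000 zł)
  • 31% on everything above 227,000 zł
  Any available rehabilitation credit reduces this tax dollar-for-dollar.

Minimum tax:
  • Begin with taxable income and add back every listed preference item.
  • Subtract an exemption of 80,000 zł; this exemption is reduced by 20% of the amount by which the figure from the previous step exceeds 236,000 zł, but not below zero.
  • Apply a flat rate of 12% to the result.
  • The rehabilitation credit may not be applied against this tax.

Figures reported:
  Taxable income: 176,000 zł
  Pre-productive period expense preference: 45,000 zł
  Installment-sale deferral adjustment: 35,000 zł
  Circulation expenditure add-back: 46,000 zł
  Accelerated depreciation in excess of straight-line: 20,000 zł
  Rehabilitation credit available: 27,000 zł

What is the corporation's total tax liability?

Mainline income levy:
  163,000 zł × 15% = 24,450 zł
  13,000 zł × 20% = 2,600 zł
  → 27,050 zł
  Less rehabilitation credit 27,000 zł → 50 zł

Minimum tax:
  Adjusted income: 176,000 zł + 45,000 zł + 35,000 zł + 46,000 zł + 20,000 zł = 322,000 zł
  Exemption: 80,000 zł − 20% × (322,000 zł − 236,000 zł) = 80,000 zł − 17,200 zł = 62,800 zł
  Base: 322,000 zł − 62,800 zł = 259,200 zł
  259,200 zł × 12% = 31,104 zł

31,104 zł > 50 zł, so the minimum tax is the binding amount.

31,104 zł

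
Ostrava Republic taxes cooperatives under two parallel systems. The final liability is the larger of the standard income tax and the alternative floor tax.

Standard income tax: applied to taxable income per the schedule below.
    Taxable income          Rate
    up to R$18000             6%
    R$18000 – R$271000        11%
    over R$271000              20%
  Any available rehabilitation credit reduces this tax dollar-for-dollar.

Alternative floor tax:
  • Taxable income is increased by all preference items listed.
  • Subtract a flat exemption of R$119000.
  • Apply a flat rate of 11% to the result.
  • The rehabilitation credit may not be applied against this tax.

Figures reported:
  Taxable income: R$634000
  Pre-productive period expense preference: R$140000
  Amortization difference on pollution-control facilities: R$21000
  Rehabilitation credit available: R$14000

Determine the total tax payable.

Alternative floor tax:
  Adjusted income: R$634000 + R$140000 + R$21000 = R$795000
  Less exemption R$119000 → base R$676000
  R$676000 × 11% = R$74360

Standard income tax:
  R$18000 × 6% = R$1080
  R$253000 × 11% = R$27830
  R$363000 × 20% = R$72600
  → R$101510
  Less rehabilitation credit R$14000 → R$87510

R$87510 > R$74360, so the standard income tax governs.

R$87510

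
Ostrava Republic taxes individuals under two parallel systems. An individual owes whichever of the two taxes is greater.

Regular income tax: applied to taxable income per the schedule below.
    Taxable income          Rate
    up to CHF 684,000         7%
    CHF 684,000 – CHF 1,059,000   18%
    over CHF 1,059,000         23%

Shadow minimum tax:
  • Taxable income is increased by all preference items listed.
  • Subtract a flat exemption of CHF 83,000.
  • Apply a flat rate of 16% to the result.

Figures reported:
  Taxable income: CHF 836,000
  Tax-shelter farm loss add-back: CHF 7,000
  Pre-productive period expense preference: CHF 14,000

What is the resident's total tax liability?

CHF 123,840

Shadow minimum tax:
  Adjusted income: CHF 836,000 + CHF 7,000 + CHF 14,000 = CHF 857,000
  Less exemption CHF 83,000 → base CHF 774,000
  CHF 774,000 × 16% = CHF 123,840

Regular income tax:
  CHF 684,000 × 7% = CHF 47,880
  CHF 152,000 × 18% = CHF 27,360
  → CHF 75,240

CHF 123,840 > CHF 75,240, so the shadow minimum tax is the binding amount.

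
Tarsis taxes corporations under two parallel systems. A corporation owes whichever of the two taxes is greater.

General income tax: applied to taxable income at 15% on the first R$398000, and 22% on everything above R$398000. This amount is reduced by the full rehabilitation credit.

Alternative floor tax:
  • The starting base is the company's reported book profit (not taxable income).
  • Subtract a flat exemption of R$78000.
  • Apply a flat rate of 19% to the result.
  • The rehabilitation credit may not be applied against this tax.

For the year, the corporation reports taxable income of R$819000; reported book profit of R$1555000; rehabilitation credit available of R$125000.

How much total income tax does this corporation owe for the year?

Alternative floor tax:
  Base (reported book profit): R$1555000
  Less exemption R$78000 → base R$1477000
  R$1477000 × 19% = R$280630

General income tax:
  R$398000 × 15% = R$59700
  R$421000 × 22% = R$92620
  → R$152320
  Less rehabilitation credit R$125000 → R$27320

R$280630 > R$27320, so the alternative floor tax is the binding amount.

R$280630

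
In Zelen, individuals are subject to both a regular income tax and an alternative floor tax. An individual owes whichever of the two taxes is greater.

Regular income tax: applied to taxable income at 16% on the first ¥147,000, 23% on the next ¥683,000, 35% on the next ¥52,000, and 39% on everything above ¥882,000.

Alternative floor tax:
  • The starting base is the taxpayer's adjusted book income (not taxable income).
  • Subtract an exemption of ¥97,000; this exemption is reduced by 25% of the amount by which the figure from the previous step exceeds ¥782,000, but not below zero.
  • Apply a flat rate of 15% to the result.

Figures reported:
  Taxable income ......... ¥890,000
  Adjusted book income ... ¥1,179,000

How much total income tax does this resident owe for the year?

Alternative floor tax:
  Base (adjusted book income): ¥1,179,000
  Exemption: 25% × (¥1,179,000 − ¥782,000) = ¥99,250 ≥ ¥97,000, so the exemption is fully phased out
  Base: ¥1,179,000 − ¥0 = ¥1,179,000
  ¥1,179,000 × 15% = ¥176,850

Regular income tax:
  ¥147,000 × 16% = ¥23,520
  ¥683,000 × 23% = ¥157,090
  ¥52,000 × 35% = ¥18,200
  ¥8,000 × 39% = ¥3,120
  → ¥201,930

¥201,930 > ¥176,850, so the regular income tax governs.

¥201,930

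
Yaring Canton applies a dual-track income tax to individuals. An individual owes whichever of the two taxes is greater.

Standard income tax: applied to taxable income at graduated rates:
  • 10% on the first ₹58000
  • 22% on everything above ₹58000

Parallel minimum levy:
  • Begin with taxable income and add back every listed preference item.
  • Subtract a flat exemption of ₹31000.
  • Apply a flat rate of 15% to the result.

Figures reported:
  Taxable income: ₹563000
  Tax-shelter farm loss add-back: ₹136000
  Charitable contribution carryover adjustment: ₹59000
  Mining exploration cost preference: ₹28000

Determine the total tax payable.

Standard income tax:
  ₹58000 × 10% = ₹5800
  ₹505000 × 22% = ₹111100
  → ₹116900

Parallel minimum levy:
  Adjusted income: ₹563000 + ₹136000 + ₹59000 + ₹28000 = ₹786000
  Less exemption ₹31000 → base ₹755000
  ₹755000 × 15% = ₹113250

₹116900 > ₹113250, so the standard income tax governs.

₹116900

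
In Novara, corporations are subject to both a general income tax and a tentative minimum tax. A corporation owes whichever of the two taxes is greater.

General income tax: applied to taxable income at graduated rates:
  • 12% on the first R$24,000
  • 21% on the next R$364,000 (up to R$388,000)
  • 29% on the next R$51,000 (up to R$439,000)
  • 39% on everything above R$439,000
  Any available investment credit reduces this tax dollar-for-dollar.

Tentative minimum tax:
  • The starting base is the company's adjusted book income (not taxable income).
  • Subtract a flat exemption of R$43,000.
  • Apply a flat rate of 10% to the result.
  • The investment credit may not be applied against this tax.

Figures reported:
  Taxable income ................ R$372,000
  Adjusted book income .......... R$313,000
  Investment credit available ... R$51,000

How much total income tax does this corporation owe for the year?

R$27,000

Tentative minimum tax:
  Base (adjusted book income): R$313,000
  Less exemption R$43,000 → base R$270,000
  R$270,000 × 10% = R$27,000

General income tax:
  R$24,000 × 12% = R$2,880
  R$348,000 × 21% = R$73,080
  → R$75,960
  Less investment credit R$51,000 → R$24,960

R$27,000 > R$24,960, so the tentative minimum tax is the binding amount.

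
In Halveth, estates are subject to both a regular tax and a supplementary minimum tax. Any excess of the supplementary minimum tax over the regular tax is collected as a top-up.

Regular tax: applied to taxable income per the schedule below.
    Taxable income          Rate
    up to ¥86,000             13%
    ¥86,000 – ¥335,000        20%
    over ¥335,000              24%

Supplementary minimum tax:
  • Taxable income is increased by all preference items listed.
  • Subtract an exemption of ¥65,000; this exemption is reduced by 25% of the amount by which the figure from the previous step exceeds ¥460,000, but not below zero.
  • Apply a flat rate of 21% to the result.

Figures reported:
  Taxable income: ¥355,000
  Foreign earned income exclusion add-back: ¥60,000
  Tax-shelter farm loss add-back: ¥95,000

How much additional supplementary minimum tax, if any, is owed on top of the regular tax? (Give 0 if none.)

Regular tax:
  ¥86,000 × 13% = ¥11,180
  ¥249,000 × 20% = ¥49,800
  ¥20,000 × 24% = ¥4,800
  → ¥65,780

Supplementary minimum tax:
  Adjusted income: ¥355,000 + ¥60,000 + ¥95,000 = ¥510,000
  Exemption: ¥65,000 − 25% × (¥510,000 − ¥460,000) = ¥65,000 − ¥12,500 = ¥52,500
  Base: ¥510,000 − ¥52,500 = ¥457,500
  ¥457,500 × 21% = ¥96,075

Excess of supplementary minimum tax over regular tax: ¥96,075 − ¥65,780 = ¥30,295.

¥30,295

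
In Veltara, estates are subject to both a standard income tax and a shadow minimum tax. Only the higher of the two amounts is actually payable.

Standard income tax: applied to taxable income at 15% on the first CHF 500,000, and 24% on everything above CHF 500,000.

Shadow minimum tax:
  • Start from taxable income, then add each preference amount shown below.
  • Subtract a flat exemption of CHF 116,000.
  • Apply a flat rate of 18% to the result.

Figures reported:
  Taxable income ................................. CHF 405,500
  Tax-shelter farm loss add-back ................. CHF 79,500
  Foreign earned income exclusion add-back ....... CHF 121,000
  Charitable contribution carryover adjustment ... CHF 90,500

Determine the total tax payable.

Standard income tax:
  CHF 405,500 × 15% = CHF 60,825

Shadow minimum tax:
  Adjusted income: CHF 405,500 + CHF 79,500 + CHF 121,000 + CHF 90,500 = CHF 696,500
  Less exemption CHF 116,000 → base CHF 580,500
  CHF 580,500 × 18% = CHF 104,490

CHF 104,490 > CHF 60,825, so the shadow minimum tax is the binding amount.

CHF 104,490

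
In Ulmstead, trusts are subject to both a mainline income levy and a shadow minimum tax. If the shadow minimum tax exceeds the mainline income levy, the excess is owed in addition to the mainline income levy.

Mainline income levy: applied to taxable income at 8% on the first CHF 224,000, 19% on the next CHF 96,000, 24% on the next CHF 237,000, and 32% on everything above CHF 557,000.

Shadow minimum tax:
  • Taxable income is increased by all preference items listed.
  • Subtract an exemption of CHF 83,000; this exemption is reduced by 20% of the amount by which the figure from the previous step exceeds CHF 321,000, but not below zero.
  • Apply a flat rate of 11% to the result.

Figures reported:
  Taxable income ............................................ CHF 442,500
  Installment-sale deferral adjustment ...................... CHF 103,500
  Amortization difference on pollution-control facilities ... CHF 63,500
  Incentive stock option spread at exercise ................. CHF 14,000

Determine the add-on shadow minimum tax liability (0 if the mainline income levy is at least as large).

CHF 550

Shadow minimum tax:
  Adjusted income: CHF 442,500 + CHF 103,500 + CHF 63,500 + CHF 14,000 = CHF 623,500
  Exemption: CHF 83,000 − 20% × (CHF 623,500 − CHF 321,000) = CHF 83,000 − CHF 60,500 = CHF 22,500
  Base: CHF 623,500 − CHF 22,500 = CHF 601,000
  CHF 601,000 × 11% = CHF 66,110

Mainline income levy:
  CHF 224,000 × 8% = CHF 17,920
  CHF 96,000 × 19% = CHF 18,240
  CHF 122,500 × 24% = CHF 29,400
  → CHF 65,560

Excess of shadow minimum tax over mainline income levy: CHF 66,110 − CHF 65,560 = CHF 550.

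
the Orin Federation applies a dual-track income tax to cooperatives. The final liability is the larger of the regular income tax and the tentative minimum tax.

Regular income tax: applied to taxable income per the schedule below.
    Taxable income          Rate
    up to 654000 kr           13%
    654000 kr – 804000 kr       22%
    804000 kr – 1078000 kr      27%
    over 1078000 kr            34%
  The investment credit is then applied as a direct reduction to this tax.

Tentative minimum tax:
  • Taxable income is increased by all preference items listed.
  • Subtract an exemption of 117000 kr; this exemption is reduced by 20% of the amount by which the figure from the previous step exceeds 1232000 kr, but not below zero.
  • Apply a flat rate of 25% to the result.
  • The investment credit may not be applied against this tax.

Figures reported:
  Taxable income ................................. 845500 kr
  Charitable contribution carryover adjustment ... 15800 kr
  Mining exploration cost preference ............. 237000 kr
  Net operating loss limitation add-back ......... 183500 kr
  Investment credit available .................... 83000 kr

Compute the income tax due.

293690 kr

Regular income tax:
  654000 kr × 13% = 85020 kr
  150000 kr × 22% = 33000 kr
  41500 kr × 27% = 11205 kr
  → 129225 kr
  Less investment credit 83000 kr → 46225 kr

Tentative minimum tax:
  Adjusted income: 845500 kr + 15800 kr + 237000 kr + 183500 kr = 1281800 kr
  Exemption: 117000 kr − 20% × (1281800 kr − 1232000 kr) = 117000 kr − 9960 kr = 107040 kr
  Base: 1281800 kr − 107040 kr = 1174760 kr
  1174760 kr × 25% = 293690 kr

293690 kr > 46225 kr, so the tentative minimum tax is the binding amount.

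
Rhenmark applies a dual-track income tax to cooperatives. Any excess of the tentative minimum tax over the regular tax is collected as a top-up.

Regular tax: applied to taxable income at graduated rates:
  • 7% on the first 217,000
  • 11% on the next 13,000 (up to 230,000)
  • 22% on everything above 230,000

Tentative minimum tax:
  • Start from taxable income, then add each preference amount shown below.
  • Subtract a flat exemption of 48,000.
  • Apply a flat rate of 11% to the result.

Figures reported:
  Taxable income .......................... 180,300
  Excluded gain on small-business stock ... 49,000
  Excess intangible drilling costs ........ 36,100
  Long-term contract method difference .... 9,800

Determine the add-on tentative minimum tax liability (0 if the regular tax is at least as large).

Tentative minimum tax:
  Adjusted income: 180,300 + 49,000 + 36,100 + 9,800 = 275,200
  Less exemption 48,000 → base 227,200
  227,200 × 11% = 24,992

Regular tax:
  180,300 × 7% = 12,621

Excess of tentative minimum tax over regular tax: 24,992 − 12,621 = 12,371.

12,371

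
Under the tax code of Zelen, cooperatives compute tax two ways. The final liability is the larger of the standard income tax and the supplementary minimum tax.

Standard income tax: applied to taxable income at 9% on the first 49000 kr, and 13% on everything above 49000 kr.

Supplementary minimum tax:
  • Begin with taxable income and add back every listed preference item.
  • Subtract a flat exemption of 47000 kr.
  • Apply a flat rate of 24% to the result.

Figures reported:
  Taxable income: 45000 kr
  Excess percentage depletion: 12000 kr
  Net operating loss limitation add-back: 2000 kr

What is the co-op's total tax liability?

4050 kr

Supplementary minimum tax:
  Adjusted income: 45000 kr + 12000 kr + 2000 kr = 59000 kr
  Less exemption 47000 kr → base 12000 kr
  12000 kr × 24% = 2880 kr

Standard income tax:
  45000 kr × 9% = 4050 kr

4050 kr > 2880 kr, so the standard income tax governs.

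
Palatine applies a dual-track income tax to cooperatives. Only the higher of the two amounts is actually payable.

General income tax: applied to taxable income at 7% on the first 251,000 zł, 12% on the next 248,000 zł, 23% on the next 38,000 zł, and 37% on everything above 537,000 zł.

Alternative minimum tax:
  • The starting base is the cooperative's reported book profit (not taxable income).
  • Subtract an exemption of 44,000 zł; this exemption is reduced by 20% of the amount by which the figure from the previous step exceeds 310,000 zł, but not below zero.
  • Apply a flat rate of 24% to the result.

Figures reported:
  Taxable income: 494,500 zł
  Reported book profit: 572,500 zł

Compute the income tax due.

137,400 zł

Alternative minimum tax:
  Base (reported book profit): 572,500 zł
  Exemption: 20% × (572,500 zł − 310,000 zł) = 52,500 zł ≥ 44,000 zł, so the exemption is fully phased out
  Base: 572,500 zł − 0 zł = 572,500 zł
  572,500 zł × 24% = 137,400 zł

General income tax:
  251,000 zł × 7% = 17,570 zł
  243,500 zł × 12% = 29,220 zł
  → 46,790 zł

137,400 zł > 46,790 zł, so the alternative minimum tax is the binding amount.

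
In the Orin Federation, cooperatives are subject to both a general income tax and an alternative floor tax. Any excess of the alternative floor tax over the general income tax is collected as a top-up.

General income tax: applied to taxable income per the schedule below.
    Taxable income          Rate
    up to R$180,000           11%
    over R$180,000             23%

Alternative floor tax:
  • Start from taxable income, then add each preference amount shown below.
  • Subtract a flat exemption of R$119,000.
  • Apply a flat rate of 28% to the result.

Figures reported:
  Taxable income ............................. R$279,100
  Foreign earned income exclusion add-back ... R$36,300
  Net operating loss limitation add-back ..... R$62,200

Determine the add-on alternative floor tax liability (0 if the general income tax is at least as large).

General income tax:
  R$180,000 × 11% = R$19,800
  R$99,100 × 23% = R$22,793
  → R$42,593

Alternative floor tax:
  Adjusted income: R$279,100 + R$36,300 + R$62,200 = R$377,600
  Less exemption R$119,000 → base R$258,600
  R$258,600 × 28% = R$72,408

Excess of alternative floor tax over general income tax: R$72,408 − R$42,593 = R$29,815.

R$29,815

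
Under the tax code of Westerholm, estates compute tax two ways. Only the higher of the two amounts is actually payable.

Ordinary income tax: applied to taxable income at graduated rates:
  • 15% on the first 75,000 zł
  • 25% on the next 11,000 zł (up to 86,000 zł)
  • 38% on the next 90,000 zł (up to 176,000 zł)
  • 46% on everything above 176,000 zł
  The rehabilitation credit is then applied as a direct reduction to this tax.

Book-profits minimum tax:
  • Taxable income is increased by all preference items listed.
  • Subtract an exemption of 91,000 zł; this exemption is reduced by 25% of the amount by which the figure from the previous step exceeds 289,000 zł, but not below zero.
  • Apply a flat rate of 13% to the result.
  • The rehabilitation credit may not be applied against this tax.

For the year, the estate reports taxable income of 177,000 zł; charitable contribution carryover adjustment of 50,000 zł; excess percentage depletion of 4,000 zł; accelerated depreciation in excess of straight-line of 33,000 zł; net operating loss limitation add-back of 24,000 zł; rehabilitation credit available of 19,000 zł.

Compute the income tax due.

Ordinary income tax:
  75,000 zł × 15% = 11,250 zł
  11,000 zł × 25% = 2,750 zł
  90,000 zł × 38% = 34,200 zł
  1,000 zł × 46% = 460 zł
  → 48,660 zł
  Less rehabilitation credit 19,000 zł → 29,660 zł

Book-profits minimum tax:
  Adjusted income: 177,000 zł + 50,000 zł + 4,000 zł + 33,000 zł + 24,000 zł = 288,000 zł
  Exemption: 288,000 zł ≤ 289,000 zł, so full 91,000 zł applies
  Base: 288,000 zł − 91,000 zł = 197,000 zł
  197,000 zł × 13% = 25,610 zł

29,660 zł > 25,610 zł, so the ordinary income tax governs.

29,660 zł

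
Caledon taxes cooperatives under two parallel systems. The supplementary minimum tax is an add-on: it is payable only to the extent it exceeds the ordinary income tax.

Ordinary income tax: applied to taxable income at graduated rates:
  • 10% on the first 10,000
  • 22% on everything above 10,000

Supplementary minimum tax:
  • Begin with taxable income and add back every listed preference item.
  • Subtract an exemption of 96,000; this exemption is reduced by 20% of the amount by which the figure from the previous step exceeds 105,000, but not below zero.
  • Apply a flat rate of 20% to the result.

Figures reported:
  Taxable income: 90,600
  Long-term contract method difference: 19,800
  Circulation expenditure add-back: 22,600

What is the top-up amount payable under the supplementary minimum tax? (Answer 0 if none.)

0

Supplementary minimum tax:
  Adjusted income: 90,600 + 19,800 + 22,600 = 133,000
  Exemption: 96,000 − 20% × (133,000 − 105,000) = 96,000 − 5,600 = 90,400
  Base: 133,000 − 90,400 = 42,600
  42,600 × 20% = 8,520

Ordinary income tax:
  10,000 × 10% = 1,000
  80,600 × 22% = 17,732
  → 18,732

8,520 ≤ 18,732, so no add-on is due.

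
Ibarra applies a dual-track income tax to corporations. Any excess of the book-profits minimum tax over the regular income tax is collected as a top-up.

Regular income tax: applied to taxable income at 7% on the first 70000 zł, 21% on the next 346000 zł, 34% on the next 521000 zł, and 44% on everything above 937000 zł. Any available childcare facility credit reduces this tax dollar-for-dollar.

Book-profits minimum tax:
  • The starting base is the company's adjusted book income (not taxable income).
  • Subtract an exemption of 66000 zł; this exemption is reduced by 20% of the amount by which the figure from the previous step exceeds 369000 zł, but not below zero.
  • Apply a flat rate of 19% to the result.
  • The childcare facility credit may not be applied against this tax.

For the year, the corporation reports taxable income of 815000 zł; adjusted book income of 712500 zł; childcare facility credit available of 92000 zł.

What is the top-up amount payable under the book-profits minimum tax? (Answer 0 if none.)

14155 zł

Book-profits minimum tax:
  Base (adjusted book income): 712500 zł
  Exemption: 20% × (712500 zł − 369000 zł) = 68700 zł ≥ 66000 zł, so the exemption is fully phased out
  Base: 712500 zł − 0 zł = 712500 zł
  712500 zł × 19% = 135375 zł

Regular income tax:
  70000 zł × 7% = 4900 zł
  346000 zł × 21% = 72660 zł
  399000 zł × 34% = 135660 zł
  → 213220 zł
  Less childcare facility credit 92000 zł → 121220 zł

Excess of book-profits minimum tax over regular income tax: 135375 zł − 121220 zł = 14155 zł.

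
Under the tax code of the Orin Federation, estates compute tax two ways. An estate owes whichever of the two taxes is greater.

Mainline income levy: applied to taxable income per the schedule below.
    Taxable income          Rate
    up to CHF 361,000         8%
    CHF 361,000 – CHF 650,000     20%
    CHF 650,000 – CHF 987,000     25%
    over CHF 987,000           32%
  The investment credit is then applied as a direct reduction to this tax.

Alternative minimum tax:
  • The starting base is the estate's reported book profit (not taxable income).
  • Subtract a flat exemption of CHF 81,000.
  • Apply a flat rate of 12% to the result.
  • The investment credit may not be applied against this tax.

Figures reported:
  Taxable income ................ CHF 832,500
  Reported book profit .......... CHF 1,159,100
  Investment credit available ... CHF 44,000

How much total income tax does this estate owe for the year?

CHF 129,372

Alternative minimum tax:
  Base (reported book profit): CHF 1,159,100
  Less exemption CHF 81,000 → base CHF 1,078,100
  CHF 1,078,100 × 12% = CHF 129,372

Mainline income levy:
  CHF 361,000 × 8% = CHF 28,880
  CHF 289,000 × 20% = CHF 57,800
  CHF 182,500 × 25% = CHF 45,625
  → CHF 132,305
  Less investment credit CHF 44,000 → CHF 88,305

CHF 129,372 > CHF 88,305, so the alternative minimum tax is the binding amount.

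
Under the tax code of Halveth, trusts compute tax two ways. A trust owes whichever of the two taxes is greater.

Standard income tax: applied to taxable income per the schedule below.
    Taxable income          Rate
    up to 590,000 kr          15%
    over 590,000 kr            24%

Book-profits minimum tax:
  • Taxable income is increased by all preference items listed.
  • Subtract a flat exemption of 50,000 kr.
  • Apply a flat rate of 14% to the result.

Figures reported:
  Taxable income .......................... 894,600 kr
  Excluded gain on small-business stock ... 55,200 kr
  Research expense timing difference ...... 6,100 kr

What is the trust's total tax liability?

Standard income tax:
  590,000 kr × 15% = 88,500 kr
  304,600 kr × 24% = 73,104 kr
  → 161,604 kr

Book-profits minimum tax:
  Adjusted income: 894,600 kr + 55,200 kr + 6,100 kr = 955,900 kr
  Less exemption 50,000 kr → base 905,900 kr
  905,900 kr × 14% = 126,826 kr

161,604 kr > 126,826 kr, so the standard income tax governs.

161,604 kr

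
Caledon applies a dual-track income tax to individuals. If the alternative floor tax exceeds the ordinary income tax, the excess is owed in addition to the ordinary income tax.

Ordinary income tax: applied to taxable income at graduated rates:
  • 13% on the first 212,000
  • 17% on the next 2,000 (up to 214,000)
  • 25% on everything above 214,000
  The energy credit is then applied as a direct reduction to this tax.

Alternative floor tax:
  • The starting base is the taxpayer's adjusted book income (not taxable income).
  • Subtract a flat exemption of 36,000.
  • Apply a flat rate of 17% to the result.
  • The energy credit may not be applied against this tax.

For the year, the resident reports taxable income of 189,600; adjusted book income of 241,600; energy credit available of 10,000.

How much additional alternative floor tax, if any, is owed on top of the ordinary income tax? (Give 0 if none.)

Alternative floor tax:
  Base (adjusted book income): 241,600
  Less exemption 36,000 → base 205,600
  205,600 × 17% = 34,952

Ordinary income tax:
  189,600 × 13% = 24,648
  Less energy credit 10,000 → 14,648

Excess of alternative floor tax over ordinary income tax: 34,952 − 14,648 = 20,304.

20,304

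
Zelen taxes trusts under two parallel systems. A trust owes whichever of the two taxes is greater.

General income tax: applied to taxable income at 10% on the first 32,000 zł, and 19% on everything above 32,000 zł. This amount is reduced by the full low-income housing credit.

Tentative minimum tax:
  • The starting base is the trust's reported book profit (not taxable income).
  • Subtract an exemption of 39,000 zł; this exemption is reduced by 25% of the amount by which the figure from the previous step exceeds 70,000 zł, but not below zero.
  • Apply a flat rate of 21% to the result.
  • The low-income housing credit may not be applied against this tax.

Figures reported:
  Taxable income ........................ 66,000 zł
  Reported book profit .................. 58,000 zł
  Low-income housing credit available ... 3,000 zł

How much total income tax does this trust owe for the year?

Tentative minimum tax:
  Base (reported book profit): 58,000 zł
  Exemption: 58,000 zł ≤ 70,000 zł, so full 39,000 zł applies
  Base: 58,000 zł − 39,000 zł = 19,000 zł
  19,000 zł × 21% = 3,990 zł

General income tax:
  32,000 zł × 10% = 3,200 zł
  34,000 zł × 19% = 6,460 zł
  → 9,660 zł
  Less low-income housing credit 3,000 zł → 6,660 zł

6,660 zł > 3,990 zł, so the general income tax governs.

6,660 zł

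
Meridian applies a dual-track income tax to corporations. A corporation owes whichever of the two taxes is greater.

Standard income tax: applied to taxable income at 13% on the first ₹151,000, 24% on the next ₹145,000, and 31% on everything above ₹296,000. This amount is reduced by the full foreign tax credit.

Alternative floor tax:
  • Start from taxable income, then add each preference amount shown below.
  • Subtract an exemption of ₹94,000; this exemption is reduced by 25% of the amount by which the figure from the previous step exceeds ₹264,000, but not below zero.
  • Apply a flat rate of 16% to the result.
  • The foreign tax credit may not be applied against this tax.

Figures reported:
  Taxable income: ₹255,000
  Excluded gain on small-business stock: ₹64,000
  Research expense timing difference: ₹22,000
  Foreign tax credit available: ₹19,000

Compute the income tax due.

Standard income tax:
  ₹151,000 × 13% = ₹19,630
  ₹104,000 × 24% = ₹24,960
  → ₹44,590
  Less foreign tax credit ₹19,000 → ₹25,590

Alternative floor tax:
  Adjusted income: ₹255,000 + ₹64,000 + ₹22,000 = ₹341,000
  Exemption: ₹94,000 − 25% × (₹341,000 − ₹264,000) = ₹94,000 − ₹19,250 = ₹74,750
  Base: ₹341,000 − ₹74,750 = ₹266,250
  ₹266,250 × 16% = ₹42,600

₹42,600 > ₹25,590, so the alternative floor tax is the binding amount.

₹42,600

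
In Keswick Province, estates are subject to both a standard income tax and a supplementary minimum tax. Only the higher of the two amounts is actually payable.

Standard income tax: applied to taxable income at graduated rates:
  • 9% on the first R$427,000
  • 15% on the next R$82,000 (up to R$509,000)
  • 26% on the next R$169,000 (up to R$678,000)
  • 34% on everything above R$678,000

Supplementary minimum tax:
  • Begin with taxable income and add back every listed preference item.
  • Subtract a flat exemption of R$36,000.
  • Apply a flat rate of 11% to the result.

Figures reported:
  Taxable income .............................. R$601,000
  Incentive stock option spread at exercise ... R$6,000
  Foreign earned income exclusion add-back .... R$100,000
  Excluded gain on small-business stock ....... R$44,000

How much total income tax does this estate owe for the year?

R$78,650

Standard income tax:
  R$427,000 × 9% = R$38,430
  R$82,000 × 15% = R$12,300
  R$92,000 × 26% = R$23,920
  → R$74,650

Supplementary minimum tax:
  Adjusted income: R$601,000 + R$6,000 + R$100,000 + R$44,000 = R$751,000
  Less exemption R$36,000 → base R$715,000
  R$715,000 × 11% = R$78,650

R$78,650 > R$74,650, so the supplementary minimum tax is the binding amount.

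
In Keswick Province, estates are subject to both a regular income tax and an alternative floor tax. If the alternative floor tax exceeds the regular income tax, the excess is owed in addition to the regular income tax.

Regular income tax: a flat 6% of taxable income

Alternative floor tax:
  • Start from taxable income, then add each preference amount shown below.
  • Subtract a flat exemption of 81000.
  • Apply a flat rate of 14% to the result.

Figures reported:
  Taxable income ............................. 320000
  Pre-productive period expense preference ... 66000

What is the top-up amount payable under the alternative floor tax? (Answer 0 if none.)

23500

Regular income tax:
  320000 × 6% = 19200

Alternative floor tax:
  Adjusted income: 320000 + 66000 = 386000
  Less exemption 81000 → base 305000
  305000 × 14% = 42700

Excess of alternative floor tax over regular income tax: 42700 − 19200 = 23500.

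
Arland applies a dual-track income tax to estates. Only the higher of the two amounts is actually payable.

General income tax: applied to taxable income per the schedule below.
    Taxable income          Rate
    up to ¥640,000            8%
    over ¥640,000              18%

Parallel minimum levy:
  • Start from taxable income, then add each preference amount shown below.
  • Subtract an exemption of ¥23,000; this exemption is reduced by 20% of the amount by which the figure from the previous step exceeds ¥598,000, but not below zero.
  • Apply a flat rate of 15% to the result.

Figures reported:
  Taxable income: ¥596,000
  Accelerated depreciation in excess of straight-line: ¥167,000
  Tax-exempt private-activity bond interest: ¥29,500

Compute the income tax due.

¥118,875

General income tax:
  ¥596,000 × 8% = ¥47,680

Parallel minimum levy:
  Adjusted income: ¥596,000 + ¥167,000 + ¥29,500 = ¥792,500
  Exemption: 20% × (¥792,500 − ¥598,000) = ¥38,900 ≥ ¥23,000, so the exemption is fully phased out
  Base: ¥792,500 − ¥0 = ¥792,500
  ¥792,500 × 15% = ¥118,875

¥118,875 > ¥47,680, so the parallel minimum levy is the binding amount.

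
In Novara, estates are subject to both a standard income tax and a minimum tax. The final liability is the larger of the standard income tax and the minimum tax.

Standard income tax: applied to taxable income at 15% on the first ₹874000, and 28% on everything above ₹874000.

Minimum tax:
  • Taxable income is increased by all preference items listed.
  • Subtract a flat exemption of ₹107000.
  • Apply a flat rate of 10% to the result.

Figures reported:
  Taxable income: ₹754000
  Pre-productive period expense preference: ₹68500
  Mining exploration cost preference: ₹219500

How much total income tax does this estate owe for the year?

Standard income tax:
  ₹754000 × 15% = ₹113100

Minimum tax:
  Adjusted income: ₹754000 + ₹68500 + ₹219500 = ₹1042000
  Less exemption ₹107000 → base ₹935000
  ₹935000 × 10% = ₹93500

₹113100 > ₹93500, so the standard income tax governs.

₹113100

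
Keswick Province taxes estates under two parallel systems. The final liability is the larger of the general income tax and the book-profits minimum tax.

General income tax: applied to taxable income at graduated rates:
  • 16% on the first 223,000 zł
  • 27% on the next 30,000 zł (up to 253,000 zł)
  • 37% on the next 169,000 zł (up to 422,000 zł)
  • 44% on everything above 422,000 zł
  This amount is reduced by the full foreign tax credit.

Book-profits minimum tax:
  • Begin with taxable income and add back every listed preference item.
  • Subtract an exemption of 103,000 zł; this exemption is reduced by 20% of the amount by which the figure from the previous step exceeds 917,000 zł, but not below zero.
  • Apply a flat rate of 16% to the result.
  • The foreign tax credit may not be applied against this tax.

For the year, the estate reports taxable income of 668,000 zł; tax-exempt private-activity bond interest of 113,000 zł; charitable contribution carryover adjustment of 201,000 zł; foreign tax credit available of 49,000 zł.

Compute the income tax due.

165,550 zł

General income tax:
  223,000 zł × 16% = 35,680 zł
  30,000 zł × 27% = 8,100 zł
  169,000 zł × 37% = 62,530 zł
  246,000 zł × 44% = 108,240 zł
  → 214,550 zł
  Less foreign tax credit 49,000 zł → 165,550 zł

Book-profits minimum tax:
  Adjusted income: 668,000 zł + 113,000 zł + 201,000 zł = 982,000 zł
  Exemption: 103,000 zł − 20% × (982,000 zł − 917,000 zł) = 103,000 zł − 13,000 zł = 90,000 zł
  Base: 982,000 zł − 90,000 zł = 892,000 zł
  892,000 zł × 16% = 142,720 zł

165,550 zł > 142,720 zł, so the general income tax governs.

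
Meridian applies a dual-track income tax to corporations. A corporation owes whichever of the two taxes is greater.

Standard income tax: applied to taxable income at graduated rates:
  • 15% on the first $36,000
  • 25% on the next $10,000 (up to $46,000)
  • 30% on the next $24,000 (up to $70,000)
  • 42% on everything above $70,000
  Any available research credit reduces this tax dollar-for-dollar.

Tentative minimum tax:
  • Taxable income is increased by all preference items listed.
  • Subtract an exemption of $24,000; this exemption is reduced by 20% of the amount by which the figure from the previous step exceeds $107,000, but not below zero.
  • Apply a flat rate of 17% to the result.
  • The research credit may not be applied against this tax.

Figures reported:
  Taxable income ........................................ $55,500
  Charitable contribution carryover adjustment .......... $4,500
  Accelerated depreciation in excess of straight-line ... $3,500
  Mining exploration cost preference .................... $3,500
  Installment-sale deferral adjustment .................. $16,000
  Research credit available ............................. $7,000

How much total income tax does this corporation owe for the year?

Standard income tax:
  $36,000 × 15% = $5,400
  $10,000 × 25% = $2,500
  $9,500 × 30% = $2,850
  → $10,750
  Less research credit $7,000 → $3,750

Tentative minimum tax:
  Adjusted income: $55,500 + $4,500 + $3,500 + $3,500 + $16,000 = $83,000
  Exemption: $83,000 ≤ $107,000, so full $24,000 applies
  Base: $83,000 − $24,000 = $59,000
  $59,000 × 17% = $10,030

$10,030 > $3,750, so the tentative minimum tax is the binding amount.

$10,030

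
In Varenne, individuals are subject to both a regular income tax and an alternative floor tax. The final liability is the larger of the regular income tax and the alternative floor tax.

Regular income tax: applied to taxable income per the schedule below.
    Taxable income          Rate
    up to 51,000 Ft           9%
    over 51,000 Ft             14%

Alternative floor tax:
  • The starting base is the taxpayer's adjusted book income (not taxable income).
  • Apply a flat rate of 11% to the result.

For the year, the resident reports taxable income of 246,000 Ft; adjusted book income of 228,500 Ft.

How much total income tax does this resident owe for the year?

31,890 Ft

Alternative floor tax:
  Base (adjusted book income): 228,500 Ft
  228,500 Ft × 11% = 25,135 Ft

Regular income tax:
  51,000 Ft × 9% = 4,590 Ft
  195,000 Ft × 14% = 27,300 Ft
  → 31,890 Ft

31,890 Ft > 25,135 Ft, so the regular income tax governs.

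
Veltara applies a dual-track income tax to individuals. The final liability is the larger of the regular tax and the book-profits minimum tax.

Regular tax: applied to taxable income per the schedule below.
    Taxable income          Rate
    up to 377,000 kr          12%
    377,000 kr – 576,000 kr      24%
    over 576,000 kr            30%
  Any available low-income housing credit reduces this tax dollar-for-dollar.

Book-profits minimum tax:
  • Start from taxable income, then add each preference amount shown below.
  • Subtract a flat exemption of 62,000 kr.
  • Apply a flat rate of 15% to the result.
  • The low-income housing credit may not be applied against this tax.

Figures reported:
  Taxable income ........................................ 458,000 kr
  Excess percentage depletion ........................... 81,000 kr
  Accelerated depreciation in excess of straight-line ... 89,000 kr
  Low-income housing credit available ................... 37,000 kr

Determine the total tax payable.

84,900 kr

Book-profits minimum tax:
  Adjusted income: 458,000 kr + 81,000 kr + 89,000 kr = 628,000 kr
  Less exemption 62,000 kr → base 566,000 kr
  566,000 kr × 15% = 84,900 kr

Regular tax:
  377,000 kr × 12% = 45,240 kr
  81,000 kr × 24% = 19,440 kr
  → 64,680 kr
  Less low-income housing credit 37,000 kr → 27,680 kr

84,900 kr > 27,680 kr, so the book-profits minimum tax is the binding amount.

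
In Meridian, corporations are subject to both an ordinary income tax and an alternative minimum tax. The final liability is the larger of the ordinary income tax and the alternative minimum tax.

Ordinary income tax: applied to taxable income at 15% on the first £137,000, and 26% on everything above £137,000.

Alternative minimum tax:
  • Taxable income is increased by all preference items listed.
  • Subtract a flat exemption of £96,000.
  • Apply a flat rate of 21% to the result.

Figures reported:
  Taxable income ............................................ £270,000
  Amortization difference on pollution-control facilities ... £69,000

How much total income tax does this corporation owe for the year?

£55,130

Ordinary income tax:
  £137,000 × 15% = £20,550
  £133,000 × 26% = £34,580
  → £55,130

Alternative minimum tax:
  Adjusted income: £270,000 + £69,000 = £339,000
  Less exemption £96,000 → base £243,000
  £243,000 × 21% = £51,030

£55,130 > £51,030, so the ordinary income tax governs.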